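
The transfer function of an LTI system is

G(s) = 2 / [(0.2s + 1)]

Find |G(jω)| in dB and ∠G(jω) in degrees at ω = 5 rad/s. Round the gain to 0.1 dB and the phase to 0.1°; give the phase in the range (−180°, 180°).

3.0 dB, -45.0°

At ω = 5 rad/s:
pole (1 + j5·0.2) = 1 + j1 → |·| ≈ 1.4142, ∠ ≈ 45.00°
|G| = 2 · 1 / (1.4142) ≈ 1.4142
Gain = 20 log₁₀(1.4142) ≈ 3.01 dB
∠G = (0°) − (45.00°) = -45.00°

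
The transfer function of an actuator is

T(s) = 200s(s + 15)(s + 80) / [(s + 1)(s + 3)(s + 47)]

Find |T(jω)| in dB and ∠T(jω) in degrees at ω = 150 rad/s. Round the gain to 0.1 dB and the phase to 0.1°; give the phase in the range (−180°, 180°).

At s = jω = j150:
zero (s+15): 15 + j150 → |·| = √(15²+150²) = √22725 ≈ 150.75, ∠ = arctan(150/15) ≈ 84.29°
zero (s+80): 80 + j150 → |·| = √(80²+150²) = √28900 ≈ 170, ∠ = arctan(150/80) ≈ 61.93°
zero at origin: s = j150 → |·| = 150, ∠ = 90.00°
pole (s+1): 1 + j150 → |·| = √(1²+150²) = √22501 ≈ 150, ∠ = arctan(150/1) ≈ 89.62°
pole (s+3): 3 + j150 → |·| = √(3²+150²) = √22509 ≈ 150.03, ∠ = arctan(150/3) ≈ 88.85°
pole (s+47): 47 + j150 → |·| = √(47²+150²) = √24709 ≈ 157.19, ∠ = arctan(150/47) ≈ 72.60°
|T| = 200 · 3.8441e+06 / 3.5375e+06 ≈ 217.33
Gain = 20 log₁₀(217.33) ≈ 46.74 dB
∠T = 236.22° − 251.07° = -14.85°

46.7 dB, -14.9°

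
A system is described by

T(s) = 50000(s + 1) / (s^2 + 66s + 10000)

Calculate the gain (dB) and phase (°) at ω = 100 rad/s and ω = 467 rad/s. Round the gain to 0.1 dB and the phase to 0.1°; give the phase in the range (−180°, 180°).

At s = jω = j100:
zero (s+1): 1 + j100 → |·| = √(1²+100²) = √10001 ≈ 100, ∠ = arctan(100/1) ≈ 89.43°
quadratic: (j100)² + 66·j100 + 10000 = 0 + j6600 → |·| ≈ 6600, ∠ ≈ 90.00°
|T| = 50000 · 100 / 6600 ≈ 757.58
Gain = 20 log₁₀(757.58) ≈ 57.59 dB
∠T = 89.43° − 90.00° = -0.57°

At s = jω = j467:
zero (s+1): 1 + j467 → |·| = √(1²+467²) = √218090 ≈ 467, ∠ = arctan(467/1) ≈ 89.88°
quadratic: (j467)² + 66·j467 + 10000 = -208089 + j30822 → |·| ≈ 2.1036e+05, ∠ ≈ 171.57°
|T| = 50000 · 467 / 2.1036e+05 ≈ 111
Gain = 20 log₁₀(111) ≈ 40.91 dB
∠T = 89.88° − 171.57° = -81.69°

ω = 100: 57.6 dB, -0.6°; ω = 467: 40.9 dB, -81.7°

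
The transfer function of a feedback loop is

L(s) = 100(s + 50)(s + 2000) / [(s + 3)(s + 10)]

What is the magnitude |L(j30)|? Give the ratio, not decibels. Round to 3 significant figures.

At s = jω = j30:
zero (s+50): 50 + j30 → |·| = √(50²+30²) = √3400 ≈ 58.31, ∠ = arctan(30/50) ≈ 30.96°
zero (s+2000): 2000 + j30 → |·| = √(2000²+30²) = √4000900 ≈ 2000.2, ∠ = arctan(30/2000) ≈ 0.86°
pole (s+3): 3 + j30 → |·| = √(3²+30²) = √909 ≈ 30.15, ∠ = arctan(30/3) ≈ 84.29°
pole (s+10): 10 + j30 → |·| = √(10²+30²) = √1000 ≈ 31.623, ∠ = arctan(30/10) ≈ 71.57°
|L| = 100 · 1.1663e+05 / 953.43 ≈ 12233

1.22e+04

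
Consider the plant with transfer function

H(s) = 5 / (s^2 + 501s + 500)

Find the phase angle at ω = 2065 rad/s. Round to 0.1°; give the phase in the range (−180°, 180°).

Substitute s = j2065:
Numerator: 5 = 5 + j0
Denominator: (j2065)^2 + 501(j2065) + 500 = -4263725 + j1034565
|N| = √(5² + 0²) ≈ 5, ∠N ≈ 0.00°
|D| = √(4263725² + 1034565²) ≈ 4.3874e+06, ∠D ≈ 166.36°
∠H = 0.00° − 166.36° = -166.36°

-166.4°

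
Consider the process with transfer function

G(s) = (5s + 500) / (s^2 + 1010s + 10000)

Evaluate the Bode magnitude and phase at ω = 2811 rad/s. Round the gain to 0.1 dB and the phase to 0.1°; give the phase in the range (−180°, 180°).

-55.5 dB, -72.3°

Substitute s = j2811:
Numerator: 5(j2811) + 500 = 500 + j14055
Denominator: (j2811)^2 + 1010(j2811) + 10000 = -7891721 + j2839110
|N| = √(500² + 14055²) ≈ 14064, ∠N ≈ 87.96°
|D| = √(7891721² + 2839110²) ≈ 8.3869e+06, ∠D ≈ 160.21°
|G| = 14064 / 8.3869e+06 ≈ 0.0016769
Gain = 20 log₁₀(0.0016769) ≈ -55.51 dB
∠G = 87.96° − 160.21° = -72.25°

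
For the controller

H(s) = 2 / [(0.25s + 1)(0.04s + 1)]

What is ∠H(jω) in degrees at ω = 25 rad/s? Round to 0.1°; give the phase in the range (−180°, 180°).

At ω = 25 rad/s:
pole (1 + j25·0.25) = 1 + j6.25 → |·| ≈ 6.3295, ∠ ≈ 80.91°
pole (1 + j25·0.04) = 1 + j1 → |·| ≈ 1.4142, ∠ ≈ 45.00°
∠H = (0°) − (80.91° + 45.00°) = -125.91°

-125.9°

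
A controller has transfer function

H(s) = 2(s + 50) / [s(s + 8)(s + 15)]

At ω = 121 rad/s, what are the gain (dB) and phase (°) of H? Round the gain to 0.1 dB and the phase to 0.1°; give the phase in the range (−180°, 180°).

-76.7 dB, 168.4°

At s = jω = j121:
zero (s+50): 50 + j121 → |·| = √(50²+121²) = √17141 ≈ 130.92, ∠ = arctan(121/50) ≈ 67.55°
pole (s+8): 8 + j121 → |·| = √(8²+121²) = √14705 ≈ 121.26, ∠ = arctan(121/8) ≈ 86.22°
pole (s+15): 15 + j121 → |·| = √(15²+121²) = √14866 ≈ 121.93, ∠ = arctan(121/15) ≈ 82.93°
pole at origin: |s| = 121, ∠ = 90.00° (in denominator)
|H| = 2 · 130.92 / 1.789e+06 ≈ 0.00014636
Gain = 20 log₁₀(0.00014636) ≈ -76.69 dB
∠H = 67.55° − 259.15° = -191.60° ≡ 168.40° (principal value)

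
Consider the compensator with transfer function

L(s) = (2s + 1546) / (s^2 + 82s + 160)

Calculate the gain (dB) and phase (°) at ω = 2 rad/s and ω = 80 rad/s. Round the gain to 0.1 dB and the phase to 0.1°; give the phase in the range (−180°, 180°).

Substitute s = j2:
Numerator: 2(j2) + 1546 = 1546 + j4
Denominator: (j2)^2 + 82(j2) + 160 = 156 + j164
|N| = √(1546² + 4²) ≈ 1546, ∠N ≈ 0.15°
|D| = √(156² + 164²) ≈ 226.34, ∠D ≈ 46.43°
|L| = 1546 / 226.34 ≈ 6.8304
Gain = 20 log₁₀(6.8304) ≈ 16.69 dB
∠L = 0.15° − 46.43° = -46.28°

Substitute s = j80:
Numerator: 2(j80) + 1546 = 1546 + j160
Denominator: (j80)^2 + 82(j80) + 160 = -6240 + j6560
|N| = √(1546² + 160²) ≈ 1554.3, ∠N ≈ 5.91°
|D| = √(6240² + 6560²) ≈ 9053.8, ∠D ≈ 133.57°
|L| = 1554.3 / 9053.8 ≈ 0.17167
Gain = 20 log₁₀(0.17167) ≈ -15.31 dB
∠L = 5.91° − 133.57° = -127.66°

ω = 2: 16.7 dB, -46.3°; ω = 80: -15.3 dB, -127.7°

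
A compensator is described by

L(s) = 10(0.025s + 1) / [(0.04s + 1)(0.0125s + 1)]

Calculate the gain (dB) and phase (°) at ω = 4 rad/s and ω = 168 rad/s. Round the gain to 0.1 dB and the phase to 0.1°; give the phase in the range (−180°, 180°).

ω = 4: 19.9 dB, -6.2°; ω = 168: 8.7 dB, -69.5°

At ω = 4 rad/s:
zero (1 + j4·0.025) = 1 + j0.1 → |·| ≈ 1.005, ∠ ≈ 5.71°
pole (1 + j4·0.04) = 1 + j0.16 → |·| ≈ 1.0127, ∠ ≈ 9.09°
pole (1 + j4·0.0125) = 1 + j0.05 → |·| ≈ 1.0012, ∠ ≈ 2.86°
|L| = 10 · 1.005 / (1.0127 · 1.0012) ≈ 9.9121
Gain = 20 log₁₀(9.9121) ≈ 19.92 dB
∠L = (5.71°) − (9.09° + 2.86°) = -6.24°

At ω = 168 rad/s:
zero (1 + j168·0.025) = 1 + j4.2 → |·| ≈ 4.3174, ∠ ≈ 76.61°
pole (1 + j168·0.04) = 1 + j6.72 → |·| ≈ 6.794, ∠ ≈ 81.54°
pole (1 + j168·0.0125) = 1 + j2.1 → |·| ≈ 2.3259, ∠ ≈ 64.54°
|L| = 10 · 4.3174 / (6.794 · 2.3259) ≈ 2.7322
Gain = 20 log₁₀(2.7322) ≈ 8.73 dB
∠L = (76.61°) − (81.54° + 64.54°) = -69.47°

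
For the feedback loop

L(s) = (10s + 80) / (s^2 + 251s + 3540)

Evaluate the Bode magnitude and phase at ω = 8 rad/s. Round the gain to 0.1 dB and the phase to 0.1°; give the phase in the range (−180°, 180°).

-31.0 dB, 15.0°

Substitute s = j8:
Numerator: 10(j8) + 80 = 80 + j80
Denominator: (j8)^2 + 251(j8) + 3540 = 3476 + j2008
|N| = √(80² + 80²) ≈ 113.14, ∠N ≈ 45.00°
|D| = √(3476² + 2008²) ≈ 4014.3, ∠D ≈ 30.01°
|L| = 113.14 / 4014.3 ≈ 0.028184
Gain = 20 log₁₀(0.028184) ≈ -31.00 dB
∠L = 45.00° − 30.01° = 14.99°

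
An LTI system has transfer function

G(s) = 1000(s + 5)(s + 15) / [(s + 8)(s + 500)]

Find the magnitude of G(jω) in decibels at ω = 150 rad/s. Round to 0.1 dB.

At s = jω = j150:
zero (s+5): 5 + j150 → |·| = √(5²+150²) = √22525 ≈ 150.08, ∠ = arctan(150/5) ≈ 88.09°
zero (s+15): 15 + j150 → |·| = √(15²+150²) = √22725 ≈ 150.75, ∠ = arctan(150/15) ≈ 84.29°
pole (s+8): 8 + j150 → |·| = √(8²+150²) = √22564 ≈ 150.21, ∠ = arctan(150/8) ≈ 86.95°
pole (s+500): 500 + j150 → |·| = √(500²+150²) = √272500 ≈ 522.02, ∠ = arctan(150/500) ≈ 16.70°
|G| = 1000 · 22625 / 78413 ≈ 288.54
Gain = 20 log₁₀(288.54) ≈ 49.20 dB

49.2 dB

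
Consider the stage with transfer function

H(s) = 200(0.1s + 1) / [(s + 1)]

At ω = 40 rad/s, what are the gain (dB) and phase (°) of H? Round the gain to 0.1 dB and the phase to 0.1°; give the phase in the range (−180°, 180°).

26.3 dB, -12.6°

At ω = 40 rad/s:
zero (1 + j40·0.1) = 1 + j4 → |·| ≈ 4.1231, ∠ ≈ 75.96°
pole (1 + j40·1) = 1 + j40 → |·| ≈ 40.012, ∠ ≈ 88.57°
|H| = 200 · 4.1231 / (40.012) ≈ 20.609
Gain = 20 log₁₀(20.609) ≈ 26.28 dB
∠H = (75.96°) − (88.57°) = -12.61°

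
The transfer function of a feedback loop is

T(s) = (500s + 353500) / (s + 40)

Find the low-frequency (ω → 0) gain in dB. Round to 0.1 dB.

T(0) = 353500 / 40 = 8837.5
20 log₁₀(8837.5) ≈ 78.93 dB

78.9 dB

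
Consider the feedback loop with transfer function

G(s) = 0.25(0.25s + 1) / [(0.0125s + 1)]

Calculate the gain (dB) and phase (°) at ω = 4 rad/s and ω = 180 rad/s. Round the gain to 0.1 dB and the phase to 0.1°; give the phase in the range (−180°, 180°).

ω = 4: -9.0 dB, 42.1°; ω = 180: 13.2 dB, 22.7°

At ω = 4 rad/s:
zero (1 + j4·0.25) = 1 + j1 → |·| ≈ 1.4142, ∠ ≈ 45.00°
pole (1 + j4·0.0125) = 1 + j0.05 → |·| ≈ 1.0012, ∠ ≈ 2.86°
|G| = 0.25 · 1.4142 / (1.0012) ≈ 0.35313
Gain = 20 log₁₀(0.35313) ≈ -9.04 dB
∠G = (45.00°) − (2.86°) = 42.14°

At ω = 180 rad/s:
zero (1 + j180·0.25) = 1 + j45 → |·| ≈ 45.011, ∠ ≈ 88.73°
pole (1 + j180·0.0125) = 1 + j2.25 → |·| ≈ 2.4622, ∠ ≈ 66.04°
|G| = 0.25 · 45.011 / (2.4622) ≈ 4.5702
Gain = 20 log₁₀(4.5702) ≈ 13.20 dB
∠G = (88.73°) − (66.04°) = 22.69°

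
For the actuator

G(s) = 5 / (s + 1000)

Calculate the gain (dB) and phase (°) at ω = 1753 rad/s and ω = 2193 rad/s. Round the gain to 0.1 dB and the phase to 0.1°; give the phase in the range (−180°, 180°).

At s = jω = j1753:
pole (s+1000): 1000 + j1753 → |·| = √(1000²+1753²) = √4073009 ≈ 2018.2, ∠ = arctan(1753/1000) ≈ 60.30°
|G| = 5 / 2018.2 ≈ 0.0024775
Gain = 20 log₁₀(0.0024775) ≈ -52.12 dB
∠G = 0.00° − 60.30° = -60.30°

At s = jω = j2193:
pole (s+1000): 1000 + j2193 → |·| = √(1000²+2193²) = √5809249 ≈ 2410.2, ∠ = arctan(2193/1000) ≈ 65.49°
|G| = 5 / 2410.2 ≈ 0.0020745
Gain = 20 log₁₀(0.0020745) ≈ -53.66 dB
∠G = 0.00° − 65.49° = -65.49°

ω = 1753: -52.1 dB, -60.3°; ω = 2193: -53.7 dB, -65.5°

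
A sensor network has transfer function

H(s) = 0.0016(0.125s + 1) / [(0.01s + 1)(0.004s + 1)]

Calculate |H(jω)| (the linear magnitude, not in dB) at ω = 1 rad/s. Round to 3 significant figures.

0.00161

At ω = 1 rad/s:
zero (1 + j1·0.125) = 1 + j0.125 → |·| ≈ 1.0078, ∠ ≈ 7.13°
pole (1 + j1·0.01) = 1 + j0.01 → |·| ≈ 1, ∠ ≈ 0.57°
pole (1 + j1·0.004) = 1 + j0.004 → |·| ≈ 1, ∠ ≈ 0.23°
|H| = 0.0016 · 1.0078 / (1 · 1) ≈ 0.0016125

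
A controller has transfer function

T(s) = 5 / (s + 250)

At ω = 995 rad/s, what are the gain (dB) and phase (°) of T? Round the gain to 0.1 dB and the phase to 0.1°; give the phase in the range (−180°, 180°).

At s = jω = j995:
pole (s+250): 250 + j995 → |·| = √(250²+995²) = √1052525 ≈ 1025.9, ∠ = arctan(995/250) ≈ 75.90°
|T| = 5 / 1025.9 ≈ 0.0048738
Gain = 20 log₁₀(0.0048738) ≈ -46.24 dB
∠T = 0.00° − 75.90° = -75.90°

-46.2 dB, -75.9°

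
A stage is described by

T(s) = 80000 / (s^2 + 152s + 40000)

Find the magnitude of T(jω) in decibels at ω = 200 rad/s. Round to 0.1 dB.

8.4 dB

At s = jω = j200:
quadratic: (j200)² + 152·j200 + 40000 = 0 + j30400 → |·| ≈ 30400, ∠ ≈ 90.00°
|T| = 80000 / 30400 ≈ 2.6316
Gain = 20 log₁₀(2.6316) ≈ 8.40 dB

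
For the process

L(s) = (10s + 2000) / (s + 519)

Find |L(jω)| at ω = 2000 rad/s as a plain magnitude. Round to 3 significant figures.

9.73

Substitute s = j2000:
Numerator: 10(j2000) + 2000 = 2000 + j20000
Denominator: (j2000) + 519 = 519 + j2000
|N| = √(2000² + 20000²) ≈ 20100, ∠N ≈ 84.29°
|D| = √(519² + 2000²) ≈ 2066.2, ∠D ≈ 75.45°
|L| = 20100 / 2066.2 ≈ 9.728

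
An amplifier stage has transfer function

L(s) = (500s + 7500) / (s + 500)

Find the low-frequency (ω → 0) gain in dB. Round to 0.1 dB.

23.5 dB

L(0) = 7500 / 500 = 15
20 log₁₀(15) ≈ 23.52 dB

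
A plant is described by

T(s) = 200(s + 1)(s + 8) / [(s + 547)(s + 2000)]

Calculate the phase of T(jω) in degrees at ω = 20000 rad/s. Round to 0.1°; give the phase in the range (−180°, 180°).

7.3°

At s = jω = j20000:
zero (s+1): 1 + j20000 → |·| = √(1²+20000²) = √400000001 ≈ 20000, ∠ = arctan(20000/1) ≈ 90.00°
zero (s+8): 8 + j20000 → |·| = √(8²+20000²) = √400000064 ≈ 20000, ∠ = arctan(20000/8) ≈ 89.98°
pole (s+547): 547 + j20000 → |·| = √(547²+20000²) = √400299209 ≈ 20007, ∠ = arctan(20000/547) ≈ 88.43°
pole (s+2000): 2000 + j20000 → |·| = √(2000²+20000²) = √404000000 ≈ 20100, ∠ = arctan(20000/2000) ≈ 84.29°
∠T = 179.98° − 172.72° = 7.26°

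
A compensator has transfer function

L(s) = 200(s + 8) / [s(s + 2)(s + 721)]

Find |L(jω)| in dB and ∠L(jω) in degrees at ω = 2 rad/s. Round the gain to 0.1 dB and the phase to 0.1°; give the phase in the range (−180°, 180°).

At s = jω = j2:
zero (s+8): 8 + j2 → |·| = √(8²+2²) = √68 ≈ 8.2462, ∠ = arctan(2/8) ≈ 14.04°
pole (s+2): 2 + j2 → |·| = √(2²+2²) = √8 ≈ 2.8284, ∠ = arctan(2/2) ≈ 45.00°
pole (s+721): 721 + j2 → |·| = √(721²+2²) = √519845 ≈ 721, ∠ = arctan(2/721) ≈ 0.16°
pole at origin: |s| = 2, ∠ = 90.00° (in denominator)
|L| = 200 · 8.2462 / 4078.6 ≈ 0.40436
Gain = 20 log₁₀(0.40436) ≈ -7.86 dB
∠L = 14.04° − 135.16° = -121.12°

-7.9 dB, -121.1°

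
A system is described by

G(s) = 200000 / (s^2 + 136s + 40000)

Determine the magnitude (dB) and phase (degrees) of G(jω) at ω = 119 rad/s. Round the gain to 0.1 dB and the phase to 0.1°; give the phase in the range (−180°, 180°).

At s = jω = j119:
quadratic: (j119)² + 136·j119 + 40000 = 25839 + j16184 → |·| ≈ 30489, ∠ ≈ 32.06°
|G| = 200000 / 30489 ≈ 6.5597
Gain = 20 log₁₀(6.5597) ≈ 16.34 dB
∠G = 0.00° − 32.06° = -32.06°

16.3 dB, -32.1°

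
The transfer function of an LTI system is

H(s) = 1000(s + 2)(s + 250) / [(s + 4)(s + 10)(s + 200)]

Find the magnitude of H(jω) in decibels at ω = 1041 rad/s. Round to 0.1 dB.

-0.3 dB

At s = jω = j1041:
zero (s+2): 2 + j1041 → |·| = √(2²+1041²) = √1083685 ≈ 1041, ∠ = arctan(1041/2) ≈ 89.89°
zero (s+250): 250 + j1041 → |·| = √(250²+1041²) = √1146181 ≈ 1070.6, ∠ = arctan(1041/250) ≈ 76.50°
pole (s+4): 4 + j1041 → |·| = √(4²+1041²) = √1083697 ≈ 1041, ∠ = arctan(1041/4) ≈ 89.78°
pole (s+10): 10 + j1041 → |·| = √(10²+1041²) = √1083781 ≈ 1041, ∠ = arctan(1041/10) ≈ 89.45°
pole (s+200): 200 + j1041 → |·| = √(200²+1041²) = √1123681 ≈ 1060, ∠ = arctan(1041/200) ≈ 79.12°
|H| = 1000 · 1.1145e+06 / 1.1487e+09 ≈ 0.97023
Gain = 20 log₁₀(0.97023) ≈ -0.26 dB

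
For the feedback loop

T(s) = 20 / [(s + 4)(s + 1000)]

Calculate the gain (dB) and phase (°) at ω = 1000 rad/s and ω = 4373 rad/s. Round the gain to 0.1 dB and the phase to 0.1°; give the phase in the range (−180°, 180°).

ω = 1000: -97.0 dB, -134.8°; ω = 4373: -119.8 dB, -167.1°

At s = jω = j1000:
pole (s+4): 4 + j1000 → |·| = √(4²+1000²) = √1000016 ≈ 1000, ∠ = arctan(1000/4) ≈ 89.77°
pole (s+1000): 1000 + j1000 → |·| = √(1000²+1000²) = √2000000 ≈ 1414.2, ∠ = arctan(1000/1000) ≈ 45.00°
|T| = 20 / 1.4142e+06 ≈ 1.4142e-05
Gain = 20 log₁₀(1.4142e-05) ≈ -96.99 dB
∠T = 0.00° − 134.77° = -134.77°

At s = jω = j4373:
pole (s+4): 4 + j4373 → |·| = √(4²+4373²) = √19123145 ≈ 4373, ∠ = arctan(4373/4) ≈ 89.95°
pole (s+1000): 1000 + j4373 → |·| = √(1000²+4373²) = √20123129 ≈ 4485.9, ∠ = arctan(4373/1000) ≈ 77.12°
|T| = 20 / 1.9617e+07 ≈ 1.0195e-06
Gain = 20 log₁₀(1.0195e-06) ≈ -119.83 dB
∠T = 0.00° − 167.07° = -167.07°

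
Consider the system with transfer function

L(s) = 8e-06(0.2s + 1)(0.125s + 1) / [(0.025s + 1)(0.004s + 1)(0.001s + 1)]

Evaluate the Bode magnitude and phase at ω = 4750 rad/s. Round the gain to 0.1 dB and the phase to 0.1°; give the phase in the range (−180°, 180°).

-67.7 dB, -74.8°

At ω = 4750 rad/s:
zero (1 + j4750·0.2) = 1 + j950 → |·| ≈ 950, ∠ ≈ 89.94°
zero (1 + j4750·0.125) = 1 + j593.75 → |·| ≈ 593.75, ∠ ≈ 89.90°
pole (1 + j4750·0.025) = 1 + j118.75 → |·| ≈ 118.75, ∠ ≈ 89.52°
pole (1 + j4750·0.004) = 1 + j19 → |·| ≈ 19.026, ∠ ≈ 86.99°
pole (1 + j4750·0.001) = 1 + j4.75 → |·| ≈ 4.8541, ∠ ≈ 78.11°
|L| = 8e-06 · 950 · 593.75 / (118.75 · 19.026 · 4.8541) ≈ 0.00041146
Gain = 20 log₁₀(0.00041146) ≈ -67.71 dB
∠L = (89.94° + 89.90°) − (89.52° + 86.99° + 78.11°) = -74.78°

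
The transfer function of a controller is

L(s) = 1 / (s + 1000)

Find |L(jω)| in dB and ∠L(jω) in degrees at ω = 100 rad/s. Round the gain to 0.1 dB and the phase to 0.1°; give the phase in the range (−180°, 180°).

Substitute s = j100:
Numerator: 1 = 1 + j0
Denominator: (j100) + 1000 = 1000 + j100
|N| = √(1² + 0²) ≈ 1, ∠N ≈ 0.00°
|D| = √(1000² + 100²) ≈ 1005, ∠D ≈ 5.71°
|L| = 1 / 1005 ≈ 0.00099502
Gain = 20 log₁₀(0.00099502) ≈ -60.04 dB
∠L = 0.00° − 5.71° = -5.71°

-60.0 dB, -5.7°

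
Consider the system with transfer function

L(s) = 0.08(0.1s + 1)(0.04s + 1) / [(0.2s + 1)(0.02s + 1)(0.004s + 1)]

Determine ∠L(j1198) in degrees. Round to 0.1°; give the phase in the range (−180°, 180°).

-77.3°

At ω = 1198 rad/s:
zero (1 + j1198·0.1) = 1 + j119.8 → |·| ≈ 119.8, ∠ ≈ 89.52°
zero (1 + j1198·0.04) = 1 + j47.92 → |·| ≈ 47.93, ∠ ≈ 88.80°
pole (1 + j1198·0.2) = 1 + j239.6 → |·| ≈ 239.6, ∠ ≈ 89.76°
pole (1 + j1198·0.02) = 1 + j23.96 → |·| ≈ 23.981, ∠ ≈ 87.61°
pole (1 + j1198·0.004) = 1 + j4.792 → |·| ≈ 4.8952, ∠ ≈ 78.21°
∠L = (89.52° + 88.80°) − (89.76° + 87.61° + 78.21°) = -77.26°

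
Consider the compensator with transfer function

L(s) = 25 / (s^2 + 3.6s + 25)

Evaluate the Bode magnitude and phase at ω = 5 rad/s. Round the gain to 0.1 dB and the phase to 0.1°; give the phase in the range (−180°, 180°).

2.9 dB, -90.0°

At s = jω = j5:
quadratic: (j5)² + 3.6·j5 + 25 = 0 + j18 → |·| ≈ 18, ∠ ≈ 90.00°
|L| = 25 / 18 ≈ 1.3889
Gain = 20 log₁₀(1.3889) ≈ 2.85 dB
∠L = 0.00° − 90.00° = -90.00°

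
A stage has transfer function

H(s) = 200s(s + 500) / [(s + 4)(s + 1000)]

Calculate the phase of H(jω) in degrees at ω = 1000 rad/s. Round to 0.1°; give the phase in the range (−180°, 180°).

18.7°

At s = jω = j1000:
zero (s+500): 500 + j1000 → |·| = √(500²+1000²) = √1250000 ≈ 1118, ∠ = arctan(1000/500) ≈ 63.43°
zero at origin: s = j1000 → |·| = 1000, ∠ = 90.00°
pole (s+4): 4 + j1000 → |·| = √(4²+1000²) = √1000016 ≈ 1000, ∠ = arctan(1000/4) ≈ 89.77°
pole (s+1000): 1000 + j1000 → |·| = √(1000²+1000²) = √2000000 ≈ 1414.2, ∠ = arctan(1000/1000) ≈ 45.00°
∠H = 153.43° − 134.77° = 18.66°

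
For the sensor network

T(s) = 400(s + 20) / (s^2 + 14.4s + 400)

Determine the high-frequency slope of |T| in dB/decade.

Each pole contributes −20 dB/decade at high frequency; each zero contributes +20 dB/decade.
Net: 1 zero(s) − 2 pole(s) → -20 dB/decade.

-20 dB/decade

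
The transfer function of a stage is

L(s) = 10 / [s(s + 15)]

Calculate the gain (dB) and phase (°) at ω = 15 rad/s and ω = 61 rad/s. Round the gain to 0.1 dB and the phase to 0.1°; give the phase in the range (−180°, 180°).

ω = 15: -30.1 dB, -135.0°; ω = 61: -51.7 dB, -166.2°

At s = jω = j15:
pole (s+15): 15 + j15 → |·| = √(15²+15²) = √450 ≈ 21.213, ∠ = arctan(15/15) ≈ 45.00°
pole at origin: |s| = 15, ∠ = 90.00° (in denominator)
|L| = 10 / 318.19 ≈ 0.031428
Gain = 20 log₁₀(0.031428) ≈ -30.05 dB
∠L = 0.00° − 135.00° = -135.00°

At s = jω = j61:
pole (s+15): 15 + j61 → |·| = √(15²+61²) = √3946 ≈ 62.817, ∠ = arctan(61/15) ≈ 76.18°
pole at origin: |s| = 61, ∠ = 90.00° (in denominator)
|L| = 10 / 3831.8 ≈ 0.0026097
Gain = 20 log₁₀(0.0026097) ≈ -51.67 dB
∠L = 0.00° − 166.18° = -166.18°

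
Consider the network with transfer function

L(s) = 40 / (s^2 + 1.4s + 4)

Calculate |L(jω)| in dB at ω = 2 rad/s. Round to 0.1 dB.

23.1 dB

At s = jω = j2:
quadratic: (j2)² + 1.4·j2 + 4 = 0 + j2.8 → |·| ≈ 2.8, ∠ ≈ 90.00°
|L| = 40 / 2.8 ≈ 14.286
Gain = 20 log₁₀(14.286) ≈ 23.10 dB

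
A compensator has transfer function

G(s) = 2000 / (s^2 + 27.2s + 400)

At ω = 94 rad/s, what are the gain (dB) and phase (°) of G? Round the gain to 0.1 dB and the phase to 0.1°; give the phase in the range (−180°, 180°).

-12.9 dB, -163.1°

At s = jω = j94:
quadratic: (j94)² + 27.2·j94 + 400 = -8436 + j2556.8 → |·| ≈ 8814.9, ∠ ≈ 163.14°
|G| = 2000 / 8814.9 ≈ 0.22689
Gain = 20 log₁₀(0.22689) ≈ -12.88 dB
∠G = 0.00° − 163.14° = -163.14°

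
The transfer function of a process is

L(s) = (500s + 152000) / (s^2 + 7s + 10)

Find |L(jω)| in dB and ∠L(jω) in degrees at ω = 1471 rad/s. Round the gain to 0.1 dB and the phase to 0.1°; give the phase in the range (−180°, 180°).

Substitute s = j1471:
Numerator: 500(j1471) + 152000 = 152000 + j735500
Denominator: (j1471)^2 + 7(j1471) + 10 = -2163831 + j10297
|N| = √(152000² + 735500²) ≈ 7.5104e+05, ∠N ≈ 78.32°
|D| = √(2163831² + 10297²) ≈ 2.1639e+06, ∠D ≈ 179.73°
|L| = 7.5104e+05 / 2.1639e+06 ≈ 0.34708
Gain = 20 log₁₀(0.34708) ≈ -9.19 dB
∠L = 78.32° − 179.73° = -101.41°

-9.2 dB, -101.4°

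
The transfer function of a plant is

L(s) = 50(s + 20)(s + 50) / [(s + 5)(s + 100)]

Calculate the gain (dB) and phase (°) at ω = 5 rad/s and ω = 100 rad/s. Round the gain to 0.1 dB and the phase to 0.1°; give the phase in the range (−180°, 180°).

At s = jω = j5:
zero (s+20): 20 + j5 → |·| = √(20²+5²) = √425 ≈ 20.616, ∠ = arctan(5/20) ≈ 14.04°
zero (s+50): 50 + j5 → |·| = √(50²+5²) = √2525 ≈ 50.249, ∠ = arctan(5/50) ≈ 5.71°
pole (s+5): 5 + j5 → |·| = √(5²+5²) = √50 ≈ 7.0711, ∠ = arctan(5/5) ≈ 45.00°
pole (s+100): 100 + j5 → |·| = √(100²+5²) = √10025 ≈ 100.12, ∠ = arctan(5/100) ≈ 2.86°
|L| = 50 · 1035.9 / 707.96 ≈ 73.161
Gain = 20 log₁₀(73.161) ≈ 37.29 dB
∠L = 19.75° − 47.86° = -28.11°

At s = jω = j100:
zero (s+20): 20 + j100 → |·| = √(20²+100²) = √10400 ≈ 101.98, ∠ = arctan(100/20) ≈ 78.69°
zero (s+50): 50 + j100 → |·| = √(50²+100²) = √12500 ≈ 111.8, ∠ = arctan(100/50) ≈ 63.43°
pole (s+5): 5 + j100 → |·| = √(5²+100²) = √10025 ≈ 100.12, ∠ = arctan(100/5) ≈ 87.14°
pole (s+100): 100 + j100 → |·| = √(100²+100²) = √20000 ≈ 141.42, ∠ = arctan(100/100) ≈ 45.00°
|L| = 50 · 11401 / 14159 ≈ 40.261
Gain = 20 log₁₀(40.261) ≈ 32.10 dB
∠L = 142.12° − 132.14° = 9.98°

ω = 5: 37.3 dB, -28.1°; ω = 100: 32.1 dB, 10.0°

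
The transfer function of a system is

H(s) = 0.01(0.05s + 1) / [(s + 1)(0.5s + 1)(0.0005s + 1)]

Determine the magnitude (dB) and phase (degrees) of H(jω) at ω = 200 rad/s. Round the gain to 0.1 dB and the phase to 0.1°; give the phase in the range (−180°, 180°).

At ω = 200 rad/s:
zero (1 + j200·0.05) = 1 + j10 → |·| ≈ 10.05, ∠ ≈ 84.29°
pole (1 + j200·1) = 1 + j200 → |·| ≈ 200, ∠ ≈ 89.71°
pole (1 + j200·0.5) = 1 + j100 → |·| ≈ 100, ∠ ≈ 89.43°
pole (1 + j200·0.0005) = 1 + j0.1 → |·| ≈ 1.005, ∠ ≈ 5.71°
|H| = 0.01 · 10.05 / (200 · 100 · 1.005) ≈ 5e-06
Gain = 20 log₁₀(5e-06) ≈ -106.02 dB
∠H = (84.29°) − (89.71° + 89.43° + 5.71°) = -100.56°

-106.0 dB, -100.6°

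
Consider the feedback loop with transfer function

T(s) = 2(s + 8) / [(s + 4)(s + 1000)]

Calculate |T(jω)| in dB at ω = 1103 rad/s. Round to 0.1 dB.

At s = jω = j1103:
zero (s+8): 8 + j1103 → |·| = √(8²+1103²) = √1216673 ≈ 1103, ∠ = arctan(1103/8) ≈ 89.58°
pole (s+4): 4 + j1103 → |·| = √(4²+1103²) = √1216625 ≈ 1103, ∠ = arctan(1103/4) ≈ 89.79°
pole (s+1000): 1000 + j1103 → |·| = √(1000²+1103²) = √2216609 ≈ 1488.8, ∠ = arctan(1103/1000) ≈ 47.80°
|T| = 2 · 1103 / 1.6421e+06 ≈ 0.0013434
Gain = 20 log₁₀(0.0013434) ≈ -57.44 dB

-57.4 dB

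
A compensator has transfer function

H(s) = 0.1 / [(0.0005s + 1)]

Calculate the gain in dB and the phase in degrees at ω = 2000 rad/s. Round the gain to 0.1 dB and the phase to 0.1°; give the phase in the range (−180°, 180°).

At ω = 2000 rad/s:
pole (1 + j2000·0.0005) = 1 + j1 → |·| ≈ 1.4142, ∠ ≈ 45.00°
|H| = 0.1 · 1 / (1.4142) ≈ 0.070711
Gain = 20 log₁₀(0.070711) ≈ -23.01 dB
∠H = (0°) − (45.00°) = -45.00°

-23.0 dB, -45.0°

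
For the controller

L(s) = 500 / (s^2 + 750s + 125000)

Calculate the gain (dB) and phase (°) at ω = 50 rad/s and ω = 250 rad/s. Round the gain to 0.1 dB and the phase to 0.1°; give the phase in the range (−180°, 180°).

ω = 50: -48.2 dB, -17.0°; ω = 250: -51.9 dB, -71.6°

Substitute s = j50:
Numerator: 500 = 500 + j0
Denominator: (j50)^2 + 750(j50) + 125000 = 122500 + j37500
|N| = √(500² + 0²) ≈ 500, ∠N ≈ 0.00°
|D| = √(122500² + 37500²) ≈ 1.2811e+05, ∠D ≈ 17.02°
|L| = 500 / 1.2811e+05 ≈ 0.0039029
Gain = 20 log₁₀(0.0039029) ≈ -48.17 dB
∠L = 0.00° − 17.02° = -17.02°

Substitute s = j250:
Numerator: 500 = 500 + j0
Denominator: (j250)^2 + 750(j250) + 125000 = 62500 + j187500
|N| = √(500² + 0²) ≈ 500, ∠N ≈ 0.00°
|D| = √(62500² + 187500²) ≈ 1.9764e+05, ∠D ≈ 71.57°
|L| = 500 / 1.9764e+05 ≈ 0.0025299
Gain = 20 log₁₀(0.0025299) ≈ -51.94 dB
∠L = 0.00° − 71.57° = -71.57°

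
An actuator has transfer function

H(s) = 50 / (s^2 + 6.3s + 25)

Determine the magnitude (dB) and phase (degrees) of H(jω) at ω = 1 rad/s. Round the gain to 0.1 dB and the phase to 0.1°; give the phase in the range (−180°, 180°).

6.1 dB, -14.7°

At s = jω = j1:
quadratic: (j1)² + 6.3·j1 + 25 = 24 + j6.3 → |·| ≈ 24.813, ∠ ≈ 14.71°
|H| = 50 / 24.813 ≈ 2.0151
Gain = 20 log₁₀(2.0151) ≈ 6.09 dB
∠H = 0.00° − 14.71° = -14.71°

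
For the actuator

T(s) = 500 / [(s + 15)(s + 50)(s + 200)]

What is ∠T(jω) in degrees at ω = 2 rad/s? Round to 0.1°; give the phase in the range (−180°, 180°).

At s = jω = j2:
pole (s+15): 15 + j2 → |·| = √(15²+2²) = √229 ≈ 15.133, ∠ = arctan(2/15) ≈ 7.59°
pole (s+50): 50 + j2 → |·| = √(50²+2²) = √2504 ≈ 50.04, ∠ = arctan(2/50) ≈ 2.29°
pole (s+200): 200 + j2 → |·| = √(200²+2²) = √40004 ≈ 200.01, ∠ = arctan(2/200) ≈ 0.57°
∠T = 0.00° − 10.45° = -10.45°

-10.5°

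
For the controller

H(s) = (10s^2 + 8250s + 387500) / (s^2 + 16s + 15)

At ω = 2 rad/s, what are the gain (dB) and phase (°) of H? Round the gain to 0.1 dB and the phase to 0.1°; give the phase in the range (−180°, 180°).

81.2 dB, -68.6°

Substitute s = j2:
Numerator: 10(j2)^2 + 8250(j2) + 387500 = 387460 + j16500
Denominator: (j2)^2 + 16(j2) + 15 = 11 + j32
|N| = √(387460² + 16500²) ≈ 3.8781e+05, ∠N ≈ 2.44°
|D| = √(11² + 32²) ≈ 33.838, ∠D ≈ 71.03°
|H| = 3.8781e+05 / 33.838 ≈ 11461
Gain = 20 log₁₀(11461) ≈ 81.18 dB
∠H = 2.44° − 71.03° = -68.59°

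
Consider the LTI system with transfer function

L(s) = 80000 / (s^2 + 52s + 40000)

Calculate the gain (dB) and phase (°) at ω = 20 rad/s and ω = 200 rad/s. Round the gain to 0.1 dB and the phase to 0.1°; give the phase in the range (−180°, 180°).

ω = 20: 6.1 dB, -1.5°; ω = 200: 17.7 dB, -90.0°

At s = jω = j20:
quadratic: (j20)² + 52·j20 + 40000 = 39600 + j1040 → |·| ≈ 39614, ∠ ≈ 1.50°
|L| = 80000 / 39614 ≈ 2.0195
Gain = 20 log₁₀(2.0195) ≈ 6.10 dB
∠L = 0.00° − 1.50° = -1.50°

At s = jω = j200:
quadratic: (j200)² + 52·j200 + 40000 = 0 + j10400 → |·| ≈ 10400, ∠ ≈ 90.00°
|L| = 80000 / 10400 ≈ 7.6923
Gain = 20 log₁₀(7.6923) ≈ 17.72 dB
∠L = 0.00° − 90.00° = -90.00°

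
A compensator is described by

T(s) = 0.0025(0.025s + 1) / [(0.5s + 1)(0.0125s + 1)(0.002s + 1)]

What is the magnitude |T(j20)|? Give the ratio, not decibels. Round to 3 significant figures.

0.000270

At ω = 20 rad/s:
zero (1 + j20·0.025) = 1 + j0.5 → |·| ≈ 1.118, ∠ ≈ 26.57°
pole (1 + j20·0.5) = 1 + j10 → |·| ≈ 10.05, ∠ ≈ 84.29°
pole (1 + j20·0.0125) = 1 + j0.25 → |·| ≈ 1.0308, ∠ ≈ 14.04°
pole (1 + j20·0.002) = 1 + j0.04 → |·| ≈ 1.0008, ∠ ≈ 2.29°
|T| = 0.0025 · 1.118 / (10.05 · 1.0308 · 1.0008) ≈ 0.00026958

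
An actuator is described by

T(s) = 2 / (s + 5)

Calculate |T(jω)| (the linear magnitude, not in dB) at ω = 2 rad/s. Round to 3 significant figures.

0.371

At s = jω = j2:
pole (s+5): 5 + j2 → |·| = √(5²+2²) = √29 ≈ 5.3852, ∠ = arctan(2/5) ≈ 21.80°
|T| = 2 / 5.3852 ≈ 0.37139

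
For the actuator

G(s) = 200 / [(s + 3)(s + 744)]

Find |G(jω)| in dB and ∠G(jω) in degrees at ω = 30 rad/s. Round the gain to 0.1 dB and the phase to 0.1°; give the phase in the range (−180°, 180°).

-41.0 dB, -86.6°

At s = jω = j30:
pole (s+3): 3 + j30 → |·| = √(3²+30²) = √909 ≈ 30.15, ∠ = arctan(30/3) ≈ 84.29°
pole (s+744): 744 + j30 → |·| = √(744²+30²) = √554436 ≈ 744.6, ∠ = arctan(30/744) ≈ 2.31°
|G| = 200 / 22450 ≈ 0.0089087
Gain = 20 log₁₀(0.0089087) ≈ -41.00 dB
∠G = 0.00° − 86.60° = -86.60°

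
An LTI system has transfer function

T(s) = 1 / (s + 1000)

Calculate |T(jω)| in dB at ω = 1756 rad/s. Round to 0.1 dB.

-66.1 dB

At s = jω = j1756:
pole (s+1000): 1000 + j1756 → |·| = √(1000²+1756²) = √4083536 ≈ 2020.8, ∠ = arctan(1756/1000) ≈ 60.34°
|T| = 1 / 2020.8 ≈ 0.00049485
Gain = 20 log₁₀(0.00049485) ≈ -66.11 dB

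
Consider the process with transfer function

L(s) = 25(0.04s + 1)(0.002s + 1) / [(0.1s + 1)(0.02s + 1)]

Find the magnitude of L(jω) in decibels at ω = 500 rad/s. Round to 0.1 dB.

3.0 dB

At ω = 500 rad/s:
zero (1 + j500·0.04) = 1 + j20 → |·| ≈ 20.025, ∠ ≈ 87.14°
zero (1 + j500·0.002) = 1 + j1 → |·| ≈ 1.4142, ∠ ≈ 45.00°
pole (1 + j500·0.1) = 1 + j50 → |·| ≈ 50.01, ∠ ≈ 88.85°
pole (1 + j500·0.02) = 1 + j10 → |·| ≈ 10.05, ∠ ≈ 84.29°
|L| = 25 · 20.025 · 1.4142 / (50.01 · 10.05) ≈ 1.4086
Gain = 20 log₁₀(1.4086) ≈ 2.98 dB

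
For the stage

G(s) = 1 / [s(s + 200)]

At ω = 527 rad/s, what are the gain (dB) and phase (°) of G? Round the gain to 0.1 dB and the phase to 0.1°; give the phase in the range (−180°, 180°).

-109.5 dB, -159.2°

At s = jω = j527:
pole (s+200): 200 + j527 → |·| = √(200²+527²) = √317729 ≈ 563.67, ∠ = arctan(527/200) ≈ 69.22°
pole at origin: |s| = 527, ∠ = 90.00° (in denominator)
|G| = 1 / 2.9705e+05 ≈ 3.3664e-06
Gain = 20 log₁₀(3.3664e-06) ≈ -109.46 dB
∠G = 0.00° − 159.22° = -159.22°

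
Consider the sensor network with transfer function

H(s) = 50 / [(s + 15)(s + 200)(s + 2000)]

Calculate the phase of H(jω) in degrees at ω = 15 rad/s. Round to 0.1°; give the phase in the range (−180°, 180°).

At s = jω = j15:
pole (s+15): 15 + j15 → |·| = √(15²+15²) = √450 ≈ 21.213, ∠ = arctan(15/15) ≈ 45.00°
pole (s+200): 200 + j15 → |·| = √(200²+15²) = √40225 ≈ 200.56, ∠ = arctan(15/200) ≈ 4.29°
pole (s+2000): 2000 + j15 → |·| = √(2000²+15²) = √4000225 ≈ 2000.1, ∠ = arctan(15/2000) ≈ 0.43°
∠H = 0.00° − 49.72° = -49.72°

-49.7°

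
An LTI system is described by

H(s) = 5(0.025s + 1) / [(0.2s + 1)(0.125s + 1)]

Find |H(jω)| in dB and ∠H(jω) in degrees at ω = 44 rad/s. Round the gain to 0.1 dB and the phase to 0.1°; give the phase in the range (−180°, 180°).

At ω = 44 rad/s:
zero (1 + j44·0.025) = 1 + j1.1 → |·| ≈ 1.4866, ∠ ≈ 47.73°
pole (1 + j44·0.2) = 1 + j8.8 → |·| ≈ 8.8566, ∠ ≈ 83.52°
pole (1 + j44·0.125) = 1 + j5.5 → |·| ≈ 5.5902, ∠ ≈ 79.70°
|H| = 5 · 1.4866 / (8.8566 · 5.5902) ≈ 0.15013
Gain = 20 log₁₀(0.15013) ≈ -16.47 dB
∠H = (47.73°) − (83.52° + 79.70°) = -115.49°

-16.5 dB, -115.5°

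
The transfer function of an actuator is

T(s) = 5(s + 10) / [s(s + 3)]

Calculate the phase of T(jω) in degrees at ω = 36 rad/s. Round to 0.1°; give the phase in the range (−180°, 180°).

At s = jω = j36:
zero (s+10): 10 + j36 → |·| = √(10²+36²) = √1396 ≈ 37.363, ∠ = arctan(36/10) ≈ 74.48°
pole (s+3): 3 + j36 → |·| = √(3²+36²) = √1305 ≈ 36.125, ∠ = arctan(36/3) ≈ 85.24°
pole at origin: |s| = 36, ∠ = 90.00° (in denominator)
∠T = 74.48° − 175.24° = -100.76°

-100.8°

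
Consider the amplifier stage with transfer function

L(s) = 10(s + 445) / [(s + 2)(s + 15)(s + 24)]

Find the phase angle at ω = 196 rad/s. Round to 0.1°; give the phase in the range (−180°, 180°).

125.7°

At s = jω = j196:
zero (s+445): 445 + j196 → |·| = √(445²+196²) = √236441 ≈ 486.25, ∠ = arctan(196/445) ≈ 23.77°
pole (s+2): 2 + j196 → |·| = √(2²+196²) = √38420 ≈ 196.01, ∠ = arctan(196/2) ≈ 89.42°
pole (s+15): 15 + j196 → |·| = √(15²+196²) = √38641 ≈ 196.57, ∠ = arctan(196/15) ≈ 85.62°
pole (s+24): 24 + j196 → |·| = √(24²+196²) = √38992 ≈ 197.46, ∠ = arctan(196/24) ≈ 83.02°
∠L = 23.77° − 258.06° = -234.29° ≡ 125.71° (principal value)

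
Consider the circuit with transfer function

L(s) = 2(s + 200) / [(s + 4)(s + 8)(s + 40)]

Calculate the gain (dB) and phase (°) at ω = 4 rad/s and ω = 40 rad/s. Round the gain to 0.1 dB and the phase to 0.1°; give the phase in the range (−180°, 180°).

ω = 4: -14.1 dB, -76.1°; ω = 40: -47.1 dB, 163.3°

At s = jω = j4:
zero (s+200): 200 + j4 → |·| = √(200²+4²) = √40016 ≈ 200.04, ∠ = arctan(4/200) ≈ 1.15°
pole (s+4): 4 + j4 → |·| = √(4²+4²) = √32 ≈ 5.6569, ∠ = arctan(4/4) ≈ 45.00°
pole (s+8): 8 + j4 → |·| = √(8²+4²) = √80 ≈ 8.9443, ∠ = arctan(4/8) ≈ 26.57°
pole (s+40): 40 + j4 → |·| = √(40²+4²) = √1616 ≈ 40.2, ∠ = arctan(4/40) ≈ 5.71°
|L| = 2 · 200.04 / 2034 ≈ 0.1967
Gain = 20 log₁₀(0.1967) ≈ -14.12 dB
∠L = 1.15° − 77.28° = -76.13°

At s = jω = j40:
zero (s+200): 200 + j40 → |·| = √(200²+40²) = √41600 ≈ 203.96, ∠ = arctan(40/200) ≈ 11.31°
pole (s+4): 4 + j40 → |·| = √(4²+40²) = √1616 ≈ 40.2, ∠ = arctan(40/4) ≈ 84.29°
pole (s+8): 8 + j40 → |·| = √(8²+40²) = √1664 ≈ 40.792, ∠ = arctan(40/8) ≈ 78.69°
pole (s+40): 40 + j40 → |·| = √(40²+40²) = √3200 ≈ 56.569, ∠ = arctan(40/40) ≈ 45.00°
|L| = 2 · 203.96 / 92764 ≈ 0.0043974
Gain = 20 log₁₀(0.0043974) ≈ -47.14 dB
∠L = 11.31° − 207.98° = -196.67° ≡ 163.33° (principal value)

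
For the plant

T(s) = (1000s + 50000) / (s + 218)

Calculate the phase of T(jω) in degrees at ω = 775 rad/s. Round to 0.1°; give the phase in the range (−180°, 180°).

Substitute s = j775:
Numerator: 1000(j775) + 50000 = 50000 + j775000
Denominator: (j775) + 218 = 218 + j775
|N| = √(50000² + 775000²) ≈ 7.7661e+05, ∠N ≈ 86.31°
|D| = √(218² + 775²) ≈ 805.08, ∠D ≈ 74.29°
∠T = 86.31° − 74.29° = 12.02°

12.0°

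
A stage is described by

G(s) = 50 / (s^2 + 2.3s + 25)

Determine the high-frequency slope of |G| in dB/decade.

-40 dB/decade

Each pole contributes −20 dB/decade at high frequency; each zero contributes +20 dB/decade.
Net: 0 zero(s) − 2 pole(s) → -40 dB/decade.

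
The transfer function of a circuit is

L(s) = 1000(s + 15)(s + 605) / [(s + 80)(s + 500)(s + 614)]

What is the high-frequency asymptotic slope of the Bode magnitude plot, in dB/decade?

Each pole contributes −20 dB/decade at high frequency; each zero contributes +20 dB/decade.
Net: 2 zero(s) − 3 pole(s) → -20 dB/decade.

-20 dB/decade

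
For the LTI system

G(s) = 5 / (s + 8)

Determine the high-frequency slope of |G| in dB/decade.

-20 dB/decade

Each pole contributes −20 dB/decade at high frequency; each zero contributes +20 dB/decade.
Net: 0 zero(s) − 1 pole(s) → -20 dB/decade.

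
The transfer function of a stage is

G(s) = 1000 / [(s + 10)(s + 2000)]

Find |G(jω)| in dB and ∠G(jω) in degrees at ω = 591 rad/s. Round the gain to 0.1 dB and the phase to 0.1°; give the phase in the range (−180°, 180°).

-61.8 dB, -105.5°

At s = jω = j591:
pole (s+10): 10 + j591 → |·| = √(10²+591²) = √349381 ≈ 591.08, ∠ = arctan(591/10) ≈ 89.03°
pole (s+2000): 2000 + j591 → |·| = √(2000²+591²) = √4349281 ≈ 2085.5, ∠ = arctan(591/2000) ≈ 16.46°
|G| = 1000 / 1.2327e+06 ≈ 0.00081123
Gain = 20 log₁₀(0.00081123) ≈ -61.82 dB
∠G = 0.00° − 105.49° = -105.49°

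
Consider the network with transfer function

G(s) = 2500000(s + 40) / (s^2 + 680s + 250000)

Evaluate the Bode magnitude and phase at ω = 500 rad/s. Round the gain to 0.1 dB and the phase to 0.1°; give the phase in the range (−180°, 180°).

At s = jω = j500:
zero (s+40): 40 + j500 → |·| = √(40²+500²) = √251600 ≈ 501.6, ∠ = arctan(500/40) ≈ 85.43°
quadratic: (j500)² + 680·j500 + 250000 = 0 + j340000 → |·| ≈ 3.4e+05, ∠ ≈ 90.00°
|G| = 2500000 · 501.6 / 3.4e+05 ≈ 3688.2
Gain = 20 log₁₀(3688.2) ≈ 71.34 dB
∠G = 85.43° − 90.00° = -4.57°

71.3 dB, -4.6°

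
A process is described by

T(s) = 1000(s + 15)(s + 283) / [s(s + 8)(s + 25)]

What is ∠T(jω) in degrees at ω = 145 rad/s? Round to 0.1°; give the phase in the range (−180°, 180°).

-145.8°

At s = jω = j145:
zero (s+15): 15 + j145 → |·| = √(15²+145²) = √21250 ≈ 145.77, ∠ = arctan(145/15) ≈ 84.09°
zero (s+283): 283 + j145 → |·| = √(283²+145²) = √101114 ≈ 317.98, ∠ = arctan(145/283) ≈ 27.13°
pole (s+8): 8 + j145 → |·| = √(8²+145²) = √21089 ≈ 145.22, ∠ = arctan(145/8) ≈ 86.84°
pole (s+25): 25 + j145 → |·| = √(25²+145²) = √21650 ≈ 147.14, ∠ = arctan(145/25) ≈ 80.22°
pole at origin: |s| = 145, ∠ = 90.00° (in denominator)
∠T = 111.22° − 257.06° = -145.84°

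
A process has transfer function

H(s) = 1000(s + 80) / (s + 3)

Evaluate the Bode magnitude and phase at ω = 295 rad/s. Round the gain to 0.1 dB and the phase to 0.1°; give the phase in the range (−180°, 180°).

60.3 dB, -14.6°

At s = jω = j295:
zero (s+80): 80 + j295 → |·| = √(80²+295²) = √93425 ≈ 305.66, ∠ = arctan(295/80) ≈ 74.83°
pole (s+3): 3 + j295 → |·| = √(3²+295²) = √87034 ≈ 295.02, ∠ = arctan(295/3) ≈ 89.42°
|H| = 1000 · 305.66 / 295.02 ≈ 1036.1
Gain = 20 log₁₀(1036.1) ≈ 60.31 dB
∠H = 74.83° − 89.42° = -14.59°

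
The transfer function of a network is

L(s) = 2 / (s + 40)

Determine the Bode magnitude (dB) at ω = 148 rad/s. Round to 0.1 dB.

Substitute s = j148:
Numerator: 2 = 2 + j0
Denominator: (j148) + 40 = 40 + j148
|N| = √(2² + 0²) ≈ 2, ∠N ≈ 0.00°
|D| = √(40² + 148²) ≈ 153.31, ∠D ≈ 74.88°
|L| = 2 / 153.31 ≈ 0.013045
Gain = 20 log₁₀(0.013045) ≈ -37.69 dB

-37.7 dB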